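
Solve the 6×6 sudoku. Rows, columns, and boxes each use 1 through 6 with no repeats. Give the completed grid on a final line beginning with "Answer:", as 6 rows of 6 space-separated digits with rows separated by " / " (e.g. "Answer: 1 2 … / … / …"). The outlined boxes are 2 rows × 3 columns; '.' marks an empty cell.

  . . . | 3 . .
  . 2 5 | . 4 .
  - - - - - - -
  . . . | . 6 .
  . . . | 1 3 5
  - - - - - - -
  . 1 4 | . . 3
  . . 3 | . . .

Step 1. [r2c4∈{6}] only 6 remains possible at r2c4. So r2c4=6.
Step 2. [r5c1∈{2,5,6}] across row 5, 6 lands solely at r5c1. So r5c1=6.
Step 3. [r6c1∈{2,5}] across box 5, 2 lands solely at r6c1 ⇒ r6c1=2.
Step 4. [r4c1∈{4}] r4c1 has the single candidate 4 ⇒ r4c1=4.
Step 5. [r1c1∈{1}] only 1 remains possible at r1c1, so r1c1=1.
Step 6. [r6c2∈{5}] r6c2 is down to just 5. So r6c2=5.
Step 7. [r4c2∈{6}] only 6 remains possible at r4c2. So r4c2=6.
Step 8. [r6c4∈{4}] r6c4 has the single candidate 4 ⇒ r6c4=4.
Step 9. [r3c4∈{2}] r3c4 has the single candidate 2. So r3c4=2.
Step 10. [r1c5∈{2,5}] row 1 places 5 nowhere but r1c5. So r1c5=5.
Step 11. [r3c1∈{3,5}] across row 3, 5 lands solely at r3c1 ⇒ r3c1=5.
Step 12. [r6c6∈{1,6}] across row 6, 6 lands solely at r6c6, so r6c6=6.
Step 13. [r1c6∈{2}] only 2 remains possible at r1c6. So r1c6=2.
Step 14. [r3c2∈{3}] nothing but 3 survives at r3c2, so r3c2=3.
Step 15. [r6c5∈{1}] r6c5 has the single candidate 1. So r6c5=1.
Step 16. [r4c3∈{2}] only 2 remains possible at r4c3, so r4c3=2.
Step 17. [r3c6∈{4}] r3c6 is down to just 4, so r3c6=4.
Step 18. [r5c5∈{2}] nothing but 2 survives at r5c5, so r5c5=2.
Step 19. [r5c4∈{5}] only 5 remains possible at r5c4, so r5c4=5.
Step 20. [r2c1∈{3}] r2c1 has the single candidate 3, so r2c1=3.
Step 21. [r1c3∈{6}] r1c3 is down to just 6. So r1c3=6.
Step 22. [r1c2∈{4}] only 4 remains possible at r1c2, so r1c2=4.
Step 23. [r2c6∈{1}] r2c6 has the single candidate 1. So r2c6=1.
Step 24. [r3c3∈{1}] r3c3 is down to just 1. So r3c3=1.

Answer: 1 4 6 3 5 2 / 3 2 5 6 4 1 / 5 3 1 2 6 4 / 4 6 2 1 3 5 / 6 1 4 5 2 3 / 2 5 3 4 1 6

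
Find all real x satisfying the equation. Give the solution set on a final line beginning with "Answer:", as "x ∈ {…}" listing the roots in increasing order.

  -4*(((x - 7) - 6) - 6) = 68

Step 1. [-4*(((x - 7) - 6) - 6) = 68] divide by the outer -4. So div: ((x - 7) - 6) - 6 = -17.
Step 2. [((x - 7) - 6) - 6 = -17] -6 is outermost — add 6 both sides, so sub: (x - 7) - 6 = -11.
Step 3. [(x - 7) - 6 = -11] 6 comes off first (add 6), so sub: x - 7 = -5.
Step 4. [x - 7 = -5] add 7: x sits inside (… - 7), so sub: x = 2.

Answer: x ∈ {2}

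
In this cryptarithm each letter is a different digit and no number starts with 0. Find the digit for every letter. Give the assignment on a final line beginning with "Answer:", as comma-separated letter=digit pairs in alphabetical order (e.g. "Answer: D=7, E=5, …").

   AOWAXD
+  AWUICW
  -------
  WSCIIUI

Step 1. [col 1: D + W ≡ I (mod 10)] several values work for W in column 1 (D + W ≡ I (mod 10), carry-in 0); try W=1. So W=1.
Step 2. [col 1: D + W ≡ I (mod 10)] no forcing yet in column 1 (carry-in 0); D=3 is free and consistent — try it ⇒ D=3.
Step 3. [col 1: D + W ≡ I (mod 10)] column 1: given D=3, W=1, carry-in 0, and digits 1,3 already taken and all letters distinct, D+W≡I (mod 10) forces I=4, so I=4.
Step 4. [col 2: X + C ≡ U (mod 10)] no forcing yet in column 2 (carry-in 0); C=7 is free and consistent — try it. So C=7.
Step 5. [col 2: X + C ≡ U (mod 10)] column 2 (X + C ≡ U (mod 10), carry-in 0) doesn't pin X yet; pick X=5 and continue. So X=5.
Step 6. [col 2: X + C ≡ U (mod 10)] column 2 reads X+C+carry(0)=U with X=5, C=7; with digits 1,3,4,5,7 already taken and all letters distinct, the only value for U is 2. So U=2.
Step 7. [col 3: A + I ≡ I (mod 10)] from column 3 (I=4, carry-in 1, digits 1,2,3,4,5,7 already taken and all letters distinct): A must equal 9. So A=9.
Step 8. [col 5: O + W ≡ C (mod 10)] column 5: given W=1, C=7, carry-in 0, and digits 1,2,3,4,5,7,9 already taken and all letters distinct, O+W≡C (mod 10) forces O=6 ⇒ O=6.
Step 9. [col 6: A + A ≡ S (mod 10)] from column 6 (A=9, carry-in 0, digits 1,2,3,4,5,6,7,9 already taken and all letters distinct): S must equal 8 ⇒ S=8.

Answer: A=9, C=7, D=3, I=4, O=6, S=8, U=2, W=1, X=5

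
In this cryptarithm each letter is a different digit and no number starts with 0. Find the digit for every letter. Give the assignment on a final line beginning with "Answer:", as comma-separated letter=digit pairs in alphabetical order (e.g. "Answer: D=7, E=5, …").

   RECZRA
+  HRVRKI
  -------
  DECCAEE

Step 1. [col 1: A + I ≡ E (mod 10)] several values work for I in column 1 (A + I ≡ E (mod 10), carry-in 0); try I=8, so I=8.
Step 2. [col 1: A + I ≡ E (mod 10)] E=0 is one option consistent with column 1 (A + I ≡ E (mod 10), carry-in 0) — take it. So E=0.
Step 3. [col 1: A + I ≡ E (mod 10)] from column 1 (I=8, E=0, carry-in 0, digits 0,8 already taken and all letters distinct): A must equal 2 ⇒ A=2.
Step 4. [D] adding two 6-digit numbers gives at most 6+1 digits, and here it does — D is that final carry and must be 1. So D=1.
Step 5. [col 2: R + K ≡ E (mod 10)] R=6 is one option consistent with column 2 (R + K ≡ E (mod 10), carry-in 1) — take it, so R=6.
Step 6. [col 2: R + K ≡ E (mod 10)] column 2: given R=6, E=0, carry-in 1, and digits 0,1,2,6,8 already taken and all letters distinct, R+K≡E (mod 10) forces K=3 ⇒ K=3.
Step 7. [col 3: Z + R ≡ A (mod 10)] column 3: given R=6, A=2, carry-in 1, and digits 0,1,2,3,6,8 already taken and all letters distinct, Z+R≡A (mod 10) forces Z=5, so Z=5.
Step 8. [col 4: C + V ≡ C (mod 10)] from column 4 (nothing yet, carry-in 1, digits 0,1,2,3,5,6,8 already taken and all letters distinct): V must equal 9, so V=9.
Step 9. [col 4: C + V ≡ C (mod 10)] C=7 is one option consistent with column 4 (C + V ≡ C (mod 10), carry-in 1) — take it ⇒ C=7.
Step 10. [col 6: R + H ≡ E (mod 10)] column 6 reads R+H+carry(0)=E with R=6, E=0; with digits 0,1,2,3,5,6,7,8,9 already taken and all letters distinct, the only value for H is 4. So H=4.

Answer: A=2, C=7, D=1, E=0, H=4, I=8, K=3, R=6, V=9, Z=5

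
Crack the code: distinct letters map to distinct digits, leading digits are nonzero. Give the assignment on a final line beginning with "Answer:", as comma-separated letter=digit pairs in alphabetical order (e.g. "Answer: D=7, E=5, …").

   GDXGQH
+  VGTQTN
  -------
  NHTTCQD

Step 1. [col 1: H + N ≡ D (mod 10)] column 1 (H + N ≡ D (mod 10), carry-in 0) doesn't pin H yet; pick H=2 and continue ⇒ H=2.
Step 2. [col 1: H + N ≡ D (mod 10)] column 1 (H + N ≡ D (mod 10), carry-in 0) doesn't pin N yet; pick N=1 and continue ⇒ N=1.
Step 3. [col 1: H + N ≡ D (mod 10)] in column 1 we have H+N≡D with carry-in 0; given H=2, N=1 and digits 1,2 already taken and all letters distinct, that pins D to 3. So D=3.
Step 4. [col 2: Q + T ≡ Q (mod 10)] column 2: given nothing yet, carry-in 0, and digits 1,2,3 already taken and all letters distinct, Q+T≡Q (mod 10) forces T=0 ⇒ T=0.
Step 5. [col 2: Q + T ≡ Q (mod 10)] column 2 (Q + T ≡ Q (mod 10), carry-in 0) doesn't pin Q yet; pick Q=8 and continue ⇒ Q=8.
Step 6. [col 3: G + Q ≡ C (mod 10)] no forcing yet in column 3 (carry-in 0); C=4 is free and consistent — try it ⇒ C=4.
Step 7. [col 3: G + Q ≡ C (mod 10)] column 3 reads G+Q+carry(0)=C with Q=8, C=4; with digits 0,1,2,3,4,8 already taken and all letters distinct, the only value for G is 6 ⇒ G=6.
Step 8. [col 4: X + T ≡ T (mod 10)] column 4 reads X+T+carry(1)=T with T=0; with digits 0,1,2,3,4,6,8 already taken and all letters distinct, the only value for X is 9 ⇒ X=9.
Step 9. [col 6: G + V ≡ H (mod 10)] column 6 reads G+V+carry(1)=H with G=6, H=2; with digits 0,1,2,3,4,6,8,9 already taken and all letters distinct, the only value for V is 5 ⇒ V=5.

Answer: C=4, D=3, G=6, H=2, N=1, Q=8, T=0, V=5, X=9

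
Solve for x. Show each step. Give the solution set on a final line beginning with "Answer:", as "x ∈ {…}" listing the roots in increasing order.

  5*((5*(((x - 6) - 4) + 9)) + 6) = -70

Step 1. [5*((5*(((x - 6) - 4) + 9)) + 6) = -70] 5 out front; divide by 5. So div: (5*(((x - 6) - 4) + 9)) + 6 = -14.
Step 2. [(5*(((x - 6) - 4) + 9)) + 6 = -14] subtract 6: x sits inside (… + 6), so sub: 5*(((x - 6) - 4) + 9) = -20.
Step 3. [5*(((x - 6) - 4) + 9) = -20] 5·(inner) — divide through by 5. So div: ((x - 6) - 4) + 9 = -4.
Step 4. [((x - 6) - 4) + 9 = -4] +9 is outermost — subtract 9 both sides, so sub: (x - 6) - 4 = -13.
Step 5. [(x - 6) - 4 = -13] -4 is outermost — add 4 both sides, so sub: x - 6 = -9.
Step 6. [x - 6 = -9] the outer -6 inverts by adding 6 ⇒ sub: x = -3.

Answer: x ∈ {-3}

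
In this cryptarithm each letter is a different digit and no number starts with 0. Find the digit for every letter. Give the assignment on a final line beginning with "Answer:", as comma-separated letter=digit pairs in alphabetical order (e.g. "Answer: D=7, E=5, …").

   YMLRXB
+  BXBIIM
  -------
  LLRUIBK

Step 1. [col 1: B + M ≡ K (mod 10)] column 1 (B + M ≡ K (mod 10), carry-in 0) doesn't pin K yet; pick K=5 and continue ⇒ K=5.
Step 2. [col 1: B + M ≡ K (mod 10)] column 1 (B + M ≡ K (mod 10), carry-in 0) doesn't pin M yet; pick M=7 and continue ⇒ M=7.
Step 3. [col 1: B + M ≡ K (mod 10)] column 1: given M=7, K=5, carry-in 0, and digits 5,7 already taken and all letters distinct, B+M≡K (mod 10) forces B=8 ⇒ B=8.
Step 4. [col 2: X + I ≡ B (mod 10)] column 2 (X + I ≡ B (mod 10), carry-in 1) doesn't pin X yet; pick X=3 and continue, so X=3.
Step 5. [col 2: X + I ≡ B (mod 10)] from column 2 (X=3, B=8, carry-in 1, digits 3,5,7,8 already taken and all letters distinct): I must equal 4 ⇒ I=4.
Step 6. [col 3: R + I ≡ I (mod 10)] in column 3 we have R+I≡I with carry-in 0; given I=4 and digits 3,4,5,7,8 already taken and all letters distinct, that pins R to 0, so R=0.
Step 7. [col 4: L + B ≡ U (mod 10)] from column 4 (B=8, carry-in 0, digits 0,3,4,5,7,8 already taken and all letters distinct): U must equal 9. So U=9.
Step 8. [col 4: L + B ≡ U (mod 10)] column 4 reads L+B+carry(0)=U with B=8, U=9; with digits 0,3,4,5,7,8,9 already taken and all letters distinct, the only value for L is 1 ⇒ L=1.
Step 9. [col 6: Y + B ≡ L (mod 10)] in column 6 we have Y+B≡L with carry-in 1; given B=8, L=1 and digits 0,1,3,4,5,7,8,9 already taken and all letters distinct, that pins Y to 2, so Y=2.

Answer: B=8, I=4, K=5, L=1, M=7, R=0, U=9, X=3, Y=2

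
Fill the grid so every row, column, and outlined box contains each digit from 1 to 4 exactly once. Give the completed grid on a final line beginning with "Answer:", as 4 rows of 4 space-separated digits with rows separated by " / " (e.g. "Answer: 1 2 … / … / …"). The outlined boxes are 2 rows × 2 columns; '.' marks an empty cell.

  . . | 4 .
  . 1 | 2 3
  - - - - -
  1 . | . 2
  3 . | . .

Step 1. [r4c4∈{1,4}] col 4 places 4 nowhere but r4c4. So r4c4=4.
Step 2. [r4c2∈{2}] r4c2 has the single candidate 2. So r4c2=2.
Step 3. [r2c1∈{4}] r2c1's peers cover all but 4, so r2c1=4.
Step 4. [r4c3∈{1}] r4c3 has the single candidate 1, so r4c3=1.
Step 5. [r1c4∈{1}] only 1 remains possible at r1c4. So r1c4=1.
Step 6. [r3c2∈{4}] only 4 remains possible at r3c2. So r3c2=4.
Step 7. [r1c2∈{3}] r1c2's peers cover all but 3, so r1c2=3.
Step 8. [r3c3∈{3}] r3c3 is down to just 3 ⇒ r3c3=3.
Step 9. [r1c1∈{2}] r1c1 is down to just 2 ⇒ r1c1=2.

Answer: 2 3 4 1 / 4 1 2 3 / 1 4 3 2 / 3 2 1 4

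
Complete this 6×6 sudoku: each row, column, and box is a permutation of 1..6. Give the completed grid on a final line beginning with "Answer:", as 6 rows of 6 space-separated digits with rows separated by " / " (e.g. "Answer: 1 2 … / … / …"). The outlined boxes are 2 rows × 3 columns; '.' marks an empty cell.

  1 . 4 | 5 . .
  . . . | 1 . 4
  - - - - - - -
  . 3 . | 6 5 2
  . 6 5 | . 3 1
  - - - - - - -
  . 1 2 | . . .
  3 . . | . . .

Step 1. [r6c2∈{4,5}] in col 2, 4 fits only at r6c2. So r6c2=4.
Step 2. [r6c3∈{6}] r6c3's peers cover all but 6, so r6c3=6.
Step 3. [r2c1∈{2,5,6}] col 1 places 6 nowhere but r2c1, so r2c1=6.
Step 4. [r2c5∈{2}] r2c5's peers cover all but 2 ⇒ r2c5=2.
Step 5. [r1c6∈{3,6}] across row 1, 3 lands solely at r1c6. So r1c6=3.
Step 6. [r5c6∈{5,6}] r5c6 is the only open cell in col 6 admitting 6. So r5c6=6.
Step 7. [r4c4∈{4}] r4c4 has the single candidate 4 ⇒ r4c4=4.
Step 8. [r5c1∈{5}] r5c1 has the single candidate 5 ⇒ r5c1=5.
Step 9. [r3c1∈{4}] nothing but 4 survives at r3c1 ⇒ r3c1=4.
Step 10. [r1c2∈{2}] only 2 remains possible at r1c2, so r1c2=2.
Step 11. [r3c3∈{1}] nothing but 1 survives at r3c3. So r3c3=1.
Step 12. [r5c4∈{3}] nothing but 3 survives at r5c4. So r5c4=3.
Step 13. [r5c5∈{4}] r5c5's peers cover all but 4, so r5c5=4.
Step 14. [r2c2∈{5}] r2c2 is down to just 5, so r2c2=5.
Step 15. [r6c6∈{5}] r6c6 has the single candidate 5 ⇒ r6c6=5.
Step 16. [r2c3∈{3}] r2c3 has the single candidate 3, so r2c3=3.
Step 17. [r6c5∈{1}] r6c5 has the single candidate 1 ⇒ r6c5=1.
Step 18. [r1c5∈{6}] only 6 remains possible at r1c5 ⇒ r1c5=6.
Step 19. [r4c1∈{2}] r4c1's peers cover all but 2. So r4c1=2.
Step 20. [r6c4∈{2}] r6c4's peers cover all but 2. So r6c4=2.

Answer: 1 2 4 5 6 3 / 6 5 3 1 2 4 / 4 3 1 6 5 2 / 2 6 5 4 3 1 / 5 1 2 3 4 6 / 3 4 6 2 1 5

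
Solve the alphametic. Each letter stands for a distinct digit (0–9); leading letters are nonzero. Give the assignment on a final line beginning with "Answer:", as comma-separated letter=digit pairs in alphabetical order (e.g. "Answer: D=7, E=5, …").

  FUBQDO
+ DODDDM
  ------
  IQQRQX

Step 1. [col 1: O + M ≡ X (mod 10)] column 1 (O + M ≡ X (mod 10), carry-in 0) doesn't pin X yet; pick X=0 and continue, so X=0.
Step 2. [col 1: O + M ≡ X (mod 10)] several values work for M in column 1 (O + M ≡ X (mod 10), carry-in 0); try M=9. So M=9.
Step 3. [col 1: O + M ≡ X (mod 10)] in column 1 we have O+M≡X with carry-in 0; given M=9, X=0 and digits 0,9 already taken and all letters distinct, that pins O to 1 ⇒ O=1.
Step 4. [col 2: D + D ≡ Q (mod 10)] no forcing yet in column 2 (carry-in 1); D=2 is free and consistent — try it ⇒ D=2.
Step 5. [col 2: D + D ≡ Q (mod 10)] column 2: given D=2, carry-in 1, and digits 0,1,2,9 already taken and all letters distinct, D+D≡Q (mod 10) forces Q=5, so Q=5.
Step 6. [col 3: Q + D ≡ R (mod 10)] from column 3 (Q=5, D=2, carry-in 0, digits 0,1,2,5,9 already taken and all letters distinct): R must equal 7, so R=7.
Step 7. [col 4: B + D ≡ Q (mod 10)] column 4: given D=2, Q=5, carry-in 0, and digits 0,1,2,5,7,9 already taken and all letters distinct, B+D≡Q (mod 10) forces B=3 ⇒ B=3.
Step 8. [col 5: U + O ≡ Q (mod 10)] from column 5 (O=1, Q=5, carry-in 0, digits 0,1,2,3,5,7,9 already taken and all letters distinct): U must equal 4, so U=4.
Step 9. [col 6: F + D ≡ I (mod 10)] column 6 reads F+D+carry(0)=I with D=2; with digits 0,1,2,3,4,5,7,9 already taken and all letters distinct, the only value for I is 8. So I=8.
Step 10. [col 6: F + D ≡ I (mod 10)] column 6: given D=2, I=8, carry-in 0, and digits 0,1,2,3,4,5,7,8,9 already taken and all letters distinct, F+D≡I (mod 10) forces F=6 ⇒ F=6.

Answer: B=3, D=2, F=6, I=8, M=9, O=1, Q=5, R=7, U=4, X=0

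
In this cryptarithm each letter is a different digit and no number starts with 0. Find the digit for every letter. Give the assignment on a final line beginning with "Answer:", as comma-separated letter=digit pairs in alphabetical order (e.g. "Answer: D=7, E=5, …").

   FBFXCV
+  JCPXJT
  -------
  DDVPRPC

Step 1. [col 1: V + T ≡ C (mod 10)] column 1 (V + T ≡ C (mod 10), carry-in 0) doesn't pin C yet; pick C=4 and continue. So C=4.
Step 2. [col 1: V + T ≡ C (mod 10)] column 1 (V + T ≡ C (mod 10), carry-in 0) doesn't pin V yet; pick V=8 and continue, so V=8.
Step 3. [D] the sum has 7 digits but both addends have 6; that extra leading digit D is the final carry, namely 1, so D=1.
Step 4. [col 1: V + T ≡ C (mod 10)] column 1: given V=8, C=4, carry-in 0, and digits 1,4,8 already taken and all letters distinct, V+T≡C (mod 10) forces T=6 ⇒ T=6.
Step 5. [col 2: C + J ≡ P (mod 10)] column 2 (C + J ≡ P (mod 10), carry-in 1) doesn't pin P yet; pick P=7 and continue, so P=7.
Step 6. [col 2: C + J ≡ P (mod 10)] column 2 reads C+J+carry(1)=P with C=4, P=7; with digits 1,4,6,7,8 already taken and all letters distinct, the only value for J is 2, so J=2.
Step 7. [col 3: X + X ≡ R (mod 10)] in column 3 we have X+X≡R with carry-in 0; given nothing yet and digits 1,2,4,6,7,8 already taken and all letters distinct, that pins X to 5, so X=5.
Step 8. [col 3: X + X ≡ R (mod 10)] column 3: given X=5, carry-in 0, and digits 1,2,4,5,6,7,8 already taken and all letters distinct, X+X≡R (mod 10) forces R=0 ⇒ R=0.
Step 9. [col 4: F + P ≡ P (mod 10)] column 4 reads F+P+carry(1)=P with P=7; with digits 0,1,2,4,5,6,7,8 already taken and all letters distinct, the only value for F is 9 ⇒ F=9.
Step 10. [col 5: B + C ≡ V (mod 10)] from column 5 (C=4, V=8, carry-in 1, digits 0,1,2,4,5,6,7,8,9 already taken and all letters distinct): B must equal 3. So B=3.

Answer: B=3, C=4, D=1, F=9, J=2, P=7, R=0, T=6, V=8, X=5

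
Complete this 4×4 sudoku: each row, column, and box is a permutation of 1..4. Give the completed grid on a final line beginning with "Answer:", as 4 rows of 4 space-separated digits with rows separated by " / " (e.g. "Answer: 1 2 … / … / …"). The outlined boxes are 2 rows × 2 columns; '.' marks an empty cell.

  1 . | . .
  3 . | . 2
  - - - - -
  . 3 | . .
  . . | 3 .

Step 1. [r1c3∈{4}] r1c3 is down to just 4, so r1c3=4.
Step 2. [r4c2∈{1,2,4}] in col 2, 1 fits only at r4c2. So r4c2=1.
Step 3. [r4c4∈{4}] nothing but 4 survives at r4c4, so r4c4=4.
Step 4. [r3c3∈{1,2}] 2 has one home in col 3: r3c3. So r3c3=2.
Step 5. [r3c1∈{4}] only 4 remains possible at r3c1, so r3c1=4.
Step 6. [r3c4∈{1}] nothing but 1 survives at r3c4. So r3c4=1.
Step 7. [r4c1∈{2}] r4c1 is down to just 2, so r4c1=2.
Step 8. [r2c2∈{4}] r2c2 has the single candidate 4. So r2c2=4.
Step 9. [r1c4∈{3}] only 3 remains possible at r1c4 ⇒ r1c4=3.
Step 10. [r2c3∈{1}] nothing but 1 survives at r2c3, so r2c3=1.
Step 11. [r1c2∈{2}] nothing but 2 survives at r1c2 ⇒ r1c2=2.

Answer: 1 2 4 3 / 3 4 1 2 / 4 3 2 1 / 2 1 3 4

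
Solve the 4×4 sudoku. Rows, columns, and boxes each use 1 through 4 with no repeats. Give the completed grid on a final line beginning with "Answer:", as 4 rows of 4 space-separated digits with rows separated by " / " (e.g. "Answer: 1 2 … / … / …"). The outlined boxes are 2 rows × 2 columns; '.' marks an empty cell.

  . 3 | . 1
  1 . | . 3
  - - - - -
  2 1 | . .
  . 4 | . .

Step 1. [r1c3∈{2,4}] in row 1, 2 fits only at r1c3. So r1c3=2.
Step 2. [r3c3∈{3,4}] r3c3 is the only open cell in row 3 admitting 3. So r3c3=3.
Step 3. [r4c1∈{3}] r4c1's peers cover all but 3, so r4c1=3.
Step 4. [r1c1∈{4}] r1c1's peers cover all but 4, so r1c1=4.
Step 5. [r3c4∈{4}] nothing but 4 survives at r3c4, so r3c4=4.
Step 6. [r2c3∈{4}] nothing but 4 survives at r2c3, so r2c3=4.
Step 7. [r4c3∈{1}] r4c3 is down to just 1. So r4c3=1.
Step 8. [r4c4∈{2}] nothing but 2 survives at r4c4 ⇒ r4c4=2.
Step 9. [r2c2∈{2}] only 2 remains possible at r2c2. So r2c2=2.

Answer: 4 3 2 1 / 1 2 4 3 / 2 1 3 4 / 3 4 1 2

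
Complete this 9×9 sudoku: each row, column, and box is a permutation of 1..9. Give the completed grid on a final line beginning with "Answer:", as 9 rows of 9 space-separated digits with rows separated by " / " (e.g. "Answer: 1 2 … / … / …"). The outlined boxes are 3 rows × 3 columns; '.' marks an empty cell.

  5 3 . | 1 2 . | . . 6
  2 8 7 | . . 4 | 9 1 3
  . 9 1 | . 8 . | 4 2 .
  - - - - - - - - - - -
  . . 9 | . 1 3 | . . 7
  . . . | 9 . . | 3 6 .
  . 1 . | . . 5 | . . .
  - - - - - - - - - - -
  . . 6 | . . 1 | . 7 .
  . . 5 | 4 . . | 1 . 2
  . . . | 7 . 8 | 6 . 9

Step 1. [r4c2∈{2,4,5,6}] 6 has one home in col 2: r4c2, so r4c2=6.
Step 2. [r5c6∈{2,7}] across col 6, 2 lands solely at r5c6, so r5c6=2.
Step 3. [r6c3∈{2,3,4,8}] box 4 places 2 nowhere but r6c3 ⇒ r6c3=2.
Step 4. [r6c7∈{8}] r6c7 is down to just 8 ⇒ r6c7=8.
Step 5. [r9c3∈{3,4}] r9c3 is the only open cell in col 3 admitting 3, so r9c3=3.
Step 6. [r6c9∈{4}] nothing but 4 survives at r6c9 ⇒ r6c9=4.
Step 7. [r4c1∈{4,8}] r4c1 is the only open cell in row 4 admitting 4 ⇒ r4c1=4.
Step 8. [r7c7∈{5}] only 5 remains possible at r7c7. So r7c7=5.
Step 9. [r3c4∈{3,5,6}] across row 3, 3 lands solely at r3c4. So r3c4=3.
Step 10. [r5c2∈{5,7}] across col 2, 5 lands solely at r5c2 ⇒ r5c2=5.
Step 11. [r7c9∈{8}] r7c9's peers cover all but 8. So r7c9=8.
Step 12. [r8c1∈{7,8,9}] r8c1 is the only open cell in row 8 admitting 8. So r8c1=8.
Step 13. [r6c4∈{6}] r6c4 has the single candidate 6 ⇒ r6c4=6.
Step 14. [r2c5∈{5,6}] across row 2, 6 lands solely at r2c5 ⇒ r2c5=6.
Step 15. [r9c2∈{2,4}] across row 9, 2 lands solely at r9c2, so r9c2=2.
Step 16. [r5c1∈{7}] r5c1 has the single candidate 7 ⇒ r5c1=7.
Step 17. [r1c6∈{7,9}] across row 1, 9 lands solely at r1c6. So r1c6=9.
Step 18. [r8c5∈{3,9}] r8c5 is the only open cell in row 8 admitting 9. So r8c5=9.
Step 19. [r7c2∈{4}] nothing but 4 survives at r7c2, so r7c2=4.
Step 20. [r6c8∈{9}] r6c8 is down to just 9, so r6c8=9.
Step 21. [r9c8∈{4}] only 4 remains possible at r9c8 ⇒ r9c8=4.
Step 22. [r1c8∈{8}] r1c8 has the single candidate 8, so r1c8=8.
Step 23. [r1c3∈{4}] r1c3's peers cover all but 4. So r1c3=4.
Step 24. [r7c1∈{9}] r7c1 is down to just 9 ⇒ r7c1=9.
Step 25. [r3c1∈{6}] only 6 remains possible at r3c1, so r3c1=6.
Step 26. [r3c9∈{5}] only 5 remains possible at r3c9 ⇒ r3c9=5.
Step 27. [r5c3∈{8}] nothing but 8 survives at r5c3. So r5c3=8.
Step 28. [r5c9∈{1}] r5c9 has the single candidate 1, so r5c9=1.
Step 29. [r6c1∈{3}] r6c1 has the single candidate 3, so r6c1=3.
Step 30. [r1c7∈{7}] only 7 remains possible at r1c7 ⇒ r1c7=7.
Step 31. [r6c5∈{7}] only 7 remains possible at r6c5. So r6c5=7.
Step 32. [r9c5∈{5}] r9c5 has the single candidate 5. So r9c5=5.
Step 33. [r4c4∈{8}] nothing but 8 survives at r4c4, so r4c4=8.
Step 34. [r2c4∈{5}] nothing but 5 survives at r2c4, so r2c4=5.
Step 35. [r7c4∈{2}] r7c4 has the single candidate 2, so r7c4=2.
Step 36. [r5c5∈{4}] only 4 remains possible at r5c5. So r5c5=4.
Step 37. [r8c6∈{6}] r8c6 is down to just 6 ⇒ r8c6=6.
Step 38. [r9c1∈{1}] nothing but 1 survives at r9c1 ⇒ r9c1=1.
Step 39. [r4c7∈{2}] r4c7 is down to just 2. So r4c7=2.
Step 40. [r8c8∈{3}] only 3 remains possible at r8c8 ⇒ r8c8=3.
Step 41. [r3c6∈{7}] nothing but 7 survives at r3c6 ⇒ r3c6=7.
Step 42. [r8c2∈{7}] nothing but 7 survives at r8c2 ⇒ r8c2=7.
Step 43. [r7c5∈{3}] r7c5 is down to just 3. So r7c5=3.
Step 44. [r4c8∈{5}] r4c8 is down to just 5 ⇒ r4c8=5.

Answer: 5 3 4 1 2 9 7 8 6 / 2 8 7 5 6 4 9 1 3 / 6 9 1 3 8 7 4 2 5 / 4 6 9 8 1 3 2 5 7 / 7 5 8 9 4 2 3 6 1 / 3 1 2 6 7 5 8 9 4 / 9 4 6 2 3 1 5 7 8 / 8 7 5 4 9 6 1 3 2 / 1 2 3 7 5 8 6 4 9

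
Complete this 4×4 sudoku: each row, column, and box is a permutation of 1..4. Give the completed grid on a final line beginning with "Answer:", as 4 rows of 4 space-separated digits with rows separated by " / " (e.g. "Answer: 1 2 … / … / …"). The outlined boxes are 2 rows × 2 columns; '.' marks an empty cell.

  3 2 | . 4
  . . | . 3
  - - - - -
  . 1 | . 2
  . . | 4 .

Step 1. [r2c1∈{1,4}] col 1 places 1 nowhere but r2c1. So r2c1=1.
Step 2. [r4c4∈{1}] r4c4's peers cover all but 1 ⇒ r4c4=1.
Step 3. [r4c2∈{3}] r4c2 is down to just 3, so r4c2=3.
Step 4. [r3c3∈{3}] r3c3 is down to just 3, so r3c3=3.
Step 5. [r4c1∈{2}] r4c1 has the single candidate 2 ⇒ r4c1=2.
Step 6. [r1c3∈{1}] r1c3 has the single candidate 1 ⇒ r1c3=1.
Step 7. [r2c2∈{4}] r2c2's peers cover all but 4. So r2c2=4.
Step 8. [r2c3∈{2}] nothing but 2 survives at r2c3. So r2c3=2.
Step 9. [r3c1∈{4}] r3c1 has the single candidate 4 ⇒ r3c1=4.

Answer: 3 2 1 4 / 1 4 2 3 / 4 1 3 2 / 2 3 4 1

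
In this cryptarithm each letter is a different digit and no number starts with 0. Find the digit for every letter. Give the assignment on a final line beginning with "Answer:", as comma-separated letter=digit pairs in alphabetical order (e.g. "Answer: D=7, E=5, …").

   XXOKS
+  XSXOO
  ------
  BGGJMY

Step 1. [col 1: S + O ≡ Y (mod 10)] column 1 (S + O ≡ Y (mod 10), carry-in 0) doesn't pin Y yet; pick Y=0 and continue. So Y=0.
Step 2. [col 1: S + O ≡ Y (mod 10)] several values work for O in column 1 (S + O ≡ Y (mod 10), carry-in 0); try O=2. So O=2.
Step 3. [B] adding two 5-digit numbers gives at most 5+1 digits, and here it does — B is that final carry and must be 1 ⇒ B=1.
Step 4. [col 1: S + O ≡ Y (mod 10)] from column 1 (O=2, Y=0, carry-in 0, digits 0,1,2 already taken and all letters distinct): S must equal 8 ⇒ S=8.
Step 5. [col 2: K + O ≡ M (mod 10)] several values work for K in column 2 (K + O ≡ M (mod 10), carry-in 1); try K=3. So K=3.
Step 6. [col 2: K + O ≡ M (mod 10)] column 2 reads K+O+carry(1)=M with K=3, O=2; with digits 0,1,2,3,8 already taken and all letters distinct, the only value for M is 6. So M=6.
Step 7. [col 3: O + X ≡ J (mod 10)] column 3 (O + X ≡ J (mod 10), carry-in 0) doesn't pin X yet; pick X=7 and continue. So X=7.
Step 8. [col 3: O + X ≡ J (mod 10)] in column 3 we have O+X≡J with carry-in 0; given O=2, X=7 and digits 0,1,2,3,6,7,8 already taken and all letters distinct, that pins J to 9 ⇒ J=9.
Step 9. [col 4: X + S ≡ G (mod 10)] in column 4 we have X+S≡G with carry-in 0; given X=7, S=8 and digits 0,1,2,3,6,7,8,9 already taken and all letters distinct, that pins G to 5 ⇒ G=5.

Answer: B=1, G=5, J=9, K=3, M=6, O=2, S=8, X=7, Y=0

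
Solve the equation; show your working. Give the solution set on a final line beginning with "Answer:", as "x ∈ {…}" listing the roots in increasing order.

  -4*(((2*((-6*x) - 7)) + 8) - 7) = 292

Step 1. [-4*(((2*((-6*x) - 7)) + 8) - 7) = 292] LHS = -4·(…); ÷-4 both sides, so div: ((2*((-6*x) - 7)) + 8) - 7 = -73.
Step 2. [((2*((-6*x) - 7)) + 8) - 7 = -73] add 7: x sits inside (… - 7) ⇒ sub: (2*((-6*x) - 7)) + 8 = -66.
Step 3. [(2*((-6*x) - 7)) + 8 = -66] +8 is outermost — subtract 8 both sides. So sub: 2*((-6*x) - 7) = -74.
Step 4. [2*((-6*x) - 7) = -74] 2 out front; divide by 2 ⇒ div: (-6*x) - 7 = -37.
Step 5. [(-6*x) - 7 = -37] add 7: x sits inside (… - 7), so sub: -6*x = -30.
Step 6. [-6*x = -30] leading coefficient -6: divide by -6. So div: x = 5.

Answer: x ∈ {5}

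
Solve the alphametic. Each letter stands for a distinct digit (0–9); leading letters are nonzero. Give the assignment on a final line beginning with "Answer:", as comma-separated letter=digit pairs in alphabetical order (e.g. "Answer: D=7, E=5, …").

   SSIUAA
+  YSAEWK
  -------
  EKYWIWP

Step 1. [col 1: A + K ≡ P (mod 10)] no forcing yet in column 1 (carry-in 0); K=6 is free and consistent — try it. So K=6.
Step 2. [col 1: A + K ≡ P (mod 10)] A=9 is one option consistent with column 1 (A + K ≡ P (mod 10), carry-in 0) — take it. So A=9.
Step 3. [col 1: A + K ≡ P (mod 10)] column 1: given A=9, K=6, carry-in 0, and digits 6,9 already taken and all letters distinct, A+K≡P (mod 10) forces P=5, so P=5.
Step 4. [col 2: A + W ≡ W (mod 10)] several values work for W in column 2 (A + W ≡ W (mod 10), carry-in 1); try W=3, so W=3.
Step 5. [col 3: U + E ≡ I (mod 10)] I=4 is one option consistent with column 3 (U + E ≡ I (mod 10), carry-in 1) — take it, so I=4.
Step 6. [col 3: U + E ≡ I (mod 10)] column 3 (U + E ≡ I (mod 10), carry-in 1) doesn't pin U yet; pick U=2 and continue, so U=2.
Step 7. [col 3: U + E ≡ I (mod 10)] column 3: given U=2, I=4, carry-in 1, and digits 2,3,4,5,6,9 already taken and all letters distinct, U+E≡I (mod 10) forces E=1, so E=1.
Step 8. [col 5: S + S ≡ Y (mod 10)] from column 5 (nothing yet, carry-in 1, digits 1,2,3,4,5,6,9 already taken and all letters distinct): S must equal 8 ⇒ S=8.
Step 9. [col 5: S + S ≡ Y (mod 10)] column 5 reads S+S+carry(1)=Y with S=8; with digits 1,2,3,4,5,6,8,9 already taken and all letters distinct, the only value for Y is 7, so Y=7.

Answer: A=9, E=1, I=4, K=6, P=5, S=8, U=2, W=3, Y=7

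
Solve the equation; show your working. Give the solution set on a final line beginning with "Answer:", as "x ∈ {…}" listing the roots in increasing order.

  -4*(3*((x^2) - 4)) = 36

Step 1. [-4*(3*((x^2) - 4)) = 36] divide by the outer -4, so div: 3*((x^2) - 4) = -9.
Step 2. [3*((x^2) - 4) = -9] 3 out front; divide by 3, so div: (x^2) - 4 = -3.
Step 3. [(x^2) - 4 = -3] 4 comes off first (add 4) ⇒ sub: x^2 = 1.
Step 4. [x^2 = 1] √ both sides: 1 ≥ 0 gives two branches. So sqrt: x = 1 or -1.

Answer: x ∈ {-1, 1}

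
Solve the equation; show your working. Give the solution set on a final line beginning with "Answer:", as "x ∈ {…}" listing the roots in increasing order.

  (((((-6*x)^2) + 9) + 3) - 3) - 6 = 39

Step 1. [(((((-6*x)^2) + 9) + 3) - 3) - 6 = 39] peel the -6: add 6 from each side ⇒ sub: ((((-6*x)^2) + 9) + 3) - 3 = 45.
Step 2. [((((-6*x)^2) + 9) + 3) - 3 = 45] -3 is outermost — add 3 both sides. So sub: (((-6*x)^2) + 9) + 3 = 48.
Step 3. [(((-6*x)^2) + 9) + 3 = 48] subtract 3: x sits inside (… + 3) ⇒ sub: ((-6*x)^2) + 9 = 45.
Step 4. [((-6*x)^2) + 9 = 45] +9 is outermost — subtract 9 both sides, so sub: (-6*x)^2 = 36.
Step 5. [(-6*x)^2 = 36] LHS squared, RHS 36 ≥ 0: apply √ (±). So sqrt: -6*x = 6 or -6.
Step 6. [-6*x = 6 or -6] LHS = -6·(…); ÷-6 both sides ⇒ div: x = -1 or 1.

Answer: x ∈ {-1, 1}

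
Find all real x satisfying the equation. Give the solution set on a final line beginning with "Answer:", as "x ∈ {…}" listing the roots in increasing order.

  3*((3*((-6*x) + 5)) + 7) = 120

Step 1. [3*((3*((-6*x) + 5)) + 7) = 120] 3·(inner) — divide through by 3 ⇒ div: (3*((-6*x) + 5)) + 7 = 40.
Step 2. [(3*((-6*x) + 5)) + 7 = 40] subtract 7: x sits inside (… + 7), so sub: 3*((-6*x) + 5) = 33.
Step 3. [3*((-6*x) + 5) = 33] divide by the outer 3. So div: (-6*x) + 5 = 11.
Step 4. [(-6*x) + 5 = 11] the outer +5 inverts by subtracting 5 ⇒ sub: -6*x = 6.
Step 5. [-6*x = 6] leading coefficient -6: divide by -6 ⇒ div: x = -1.

Answer: x ∈ {-1}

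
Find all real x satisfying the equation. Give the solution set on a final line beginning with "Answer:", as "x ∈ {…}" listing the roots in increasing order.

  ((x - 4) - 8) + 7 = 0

Step 1. [((x - 4) - 8) + 7 = 0] subtract 7: x sits inside (… + 7). So sub: (x - 4) - 8 = -7.
Step 2. [(x - 4) - 8 = -7] 8 comes off first (add 8), so sub: x - 4 = 1.
Step 3. [x - 4 = 1] -4 is outermost — add 4 both sides, so sub: x = 5.

Answer: x ∈ {5}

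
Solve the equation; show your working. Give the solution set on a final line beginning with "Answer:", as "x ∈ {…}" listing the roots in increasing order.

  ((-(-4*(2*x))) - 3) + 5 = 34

Step 1. [((-(-4*(2*x))) - 3) + 5 = 34] +5 is outermost — subtract 5 both sides, so sub: (-(-4*(2*x))) - 3 = 29.
Step 2. [(-(-4*(2*x))) - 3 = 29] 3 comes off first (add 3). So sub: -(-4*(2*x)) = 32.
Step 3. [-(-4*(2*x)) = 32] flip signs both sides. So neg: -4*(2*x) = -32.
Step 4. [-4*(2*x) = -32] -4 out front; divide by -4 ⇒ div: 2*x = 8.
Step 5. [2*x = 8] LHS = 2·(…); ÷2 both sides ⇒ div: x = 4.

Answer: x ∈ {4}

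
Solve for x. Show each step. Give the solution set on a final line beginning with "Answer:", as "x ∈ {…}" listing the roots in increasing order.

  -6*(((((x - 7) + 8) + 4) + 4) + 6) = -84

Step 1. [-6*(((((x - 7) + 8) + 4) + 4) + 6) = -84] leading coefficient -6: divide by -6. So div: ((((x - 7) + 8) + 4) + 4) + 6 = 14.
Step 2. [((((x - 7) + 8) + 4) + 4) + 6 = 14] peel the +6: subtract 6 from each side, so sub: (((x - 7) + 8) + 4) + 4 = 8.
Step 3. [(((x - 7) + 8) + 4) + 4 = 8] +4 is outermost — subtract 4 both sides, so sub: ((x - 7) + 8) + 4 = 4.
Step 4. [((x - 7) + 8) + 4 = 4] peel the +4: subtract 4 from each side, so sub: (x - 7) + 8 = 0.
Step 5. [(x - 7) + 8 = 0] peel the +8: subtract 8 from each side ⇒ sub: x - 7 = -8.
Step 6. [x - 7 = -8] the outer -7 inverts by adding 7 ⇒ sub: x = -1.

Answer: x ∈ {-1}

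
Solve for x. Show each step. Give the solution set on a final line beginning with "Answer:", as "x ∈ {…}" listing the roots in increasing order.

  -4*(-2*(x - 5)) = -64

Step 1. [-4*(-2*(x - 5)) = -64] leading coefficient -4: divide by -4 ⇒ div: -2*(x - 5) = 16.
Step 2. [-2*(x - 5) = 16] divide by the outer -2 ⇒ div: x - 5 = -8.
Step 3. [x - 5 = -8] the outer -5 inverts by adding 5, so sub: x = -3.

Answer: x ∈ {-3}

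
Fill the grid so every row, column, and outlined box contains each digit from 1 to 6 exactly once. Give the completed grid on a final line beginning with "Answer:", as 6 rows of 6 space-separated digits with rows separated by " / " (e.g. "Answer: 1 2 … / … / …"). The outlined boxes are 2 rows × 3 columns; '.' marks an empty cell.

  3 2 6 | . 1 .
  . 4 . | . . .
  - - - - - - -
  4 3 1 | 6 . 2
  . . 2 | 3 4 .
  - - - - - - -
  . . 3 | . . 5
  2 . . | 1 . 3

Step 1. [r2c3∈{5}] r2c3's peers cover all but 5. So r2c3=5.
Step 2. [r6c5∈{6}] r6c5's peers cover all but 6 ⇒ r6c5=6.
Step 3. [r5c4∈{2,4}] row 5 places 4 nowhere but r5c4, so r5c4=4.
Step 4. [r4c1∈{5,6}] in col 1, 5 fits only at r4c1, so r4c1=5.
Step 5. [r5c2∈{1,6}] in col 2, 1 fits only at r5c2, so r5c2=1.
Step 6. [r2c4∈{2}] r2c4's peers cover all but 2 ⇒ r2c4=2.
Step 7. [r4c6∈{1}] r4c6's peers cover all but 1 ⇒ r4c6=1.
Step 8. [r5c1∈{6}] r5c1 is down to just 6. So r5c1=6.
Step 9. [r2c1∈{1}] r2c1 is down to just 1, so r2c1=1.
Step 10. [r5c5∈{2}] r5c5 has the single candidate 2. So r5c5=2.
Step 11. [r1c6∈{4}] only 4 remains possible at r1c6. So r1c6=4.
Step 12. [r6c3∈{4}] r6c3 is down to just 4. So r6c3=4.
Step 13. [r3c5∈{5}] r3c5's peers cover all but 5 ⇒ r3c5=5.
Step 14. [r4c2∈{6}] r4c2's peers cover all but 6. So r4c2=6.
Step 15. [r1c4∈{5}] only 5 remains possible at r1c4 ⇒ r1c4=5.
Step 16. [r6c2∈{5}] r6c2 has the single candidate 5. So r6c2=5.
Step 17. [r2c5∈{3}] r2c5's peers cover all but 3 ⇒ r2c5=3.
Step 18. [r2c6∈{6}] r2c6 is down to just 6 ⇒ r2c6=6.

Answer: 3 2 6 5 1 4 / 1 4 5 2 3 6 / 4 3 1 6 5 2 / 5 6 2 3 4 1 / 6 1 3 4 2 5 / 2 5 4 1 6 3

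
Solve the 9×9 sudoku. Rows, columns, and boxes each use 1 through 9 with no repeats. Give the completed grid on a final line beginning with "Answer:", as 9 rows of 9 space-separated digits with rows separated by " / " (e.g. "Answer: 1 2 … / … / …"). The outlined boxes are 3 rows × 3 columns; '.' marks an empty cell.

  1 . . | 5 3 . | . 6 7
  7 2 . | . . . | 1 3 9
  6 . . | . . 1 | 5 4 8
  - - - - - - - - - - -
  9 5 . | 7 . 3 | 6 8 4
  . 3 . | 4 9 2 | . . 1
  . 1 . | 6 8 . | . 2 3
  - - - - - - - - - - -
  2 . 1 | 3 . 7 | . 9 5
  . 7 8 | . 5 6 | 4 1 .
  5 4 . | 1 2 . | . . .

Step 1. [r9c3∈{3,6,9}] across box 7, 9 lands solely at r9c3. So r9c3=9.
Step 2. [r1c6∈{4,8,9}] in col 6, 9 fits only at r1c6 ⇒ r1c6=9.
Step 3. [r5c7∈{7}] r5c7's peers cover all but 7, so r5c7=7.
Step 4. [r2c6∈{4,8}] col 6 places 4 nowhere but r2c6. So r2c6=4.
Step 5. [r6c3∈{4,7}] in row 6, 7 fits only at r6c3, so r6c3=7.
Step 6. [r9c7∈{3,8}] r9c7 is the only open cell in row 9 admitting 3, so r9c7=3.
Step 7. [r3c4∈{2}] r3c4's peers cover all but 2 ⇒ r3c4=2.
Step 8. [r5c3∈{6}] only 6 remains possible at r5c3 ⇒ r5c3=6.
Step 9. [r8c9∈{2}] only 2 remains possible at r8c9 ⇒ r8c9=2.
Step 10. [r6c6∈{5}] r6c6's peers cover all but 5. So r6c6=5.
Step 11. [r6c1∈{4}] r6c1 is down to just 4, so r6c1=4.
Step 12. [r8c1∈{3}] r8c1 is down to just 3. So r8c1=3.
Step 13. [r1c7∈{2}] nothing but 2 survives at r1c7. So r1c7=2.
Step 14. [r7c5∈{4}] r7c5 has the single candidate 4, so r7c5=4.
Step 15. [r9c6∈{8}] only 8 remains possible at r9c6. So r9c6=8.
Step 16. [r4c5∈{1}] nothing but 1 survives at r4c5 ⇒ r4c5=1.
Step 17. [r1c2∈{8}] r1c2 has the single candidate 8, so r1c2=8.
Step 18. [r5c1∈{8}] r5c1 has the single candidate 8 ⇒ r5c1=8.
Step 19. [r9c8∈{7}] r9c8 is down to just 7 ⇒ r9c8=7.
Step 20. [r6c7∈{9}] r6c7 is down to just 9 ⇒ r6c7=9.
Step 21. [r3c5∈{7}] r3c5's peers cover all but 7 ⇒ r3c5=7.
Step 22. [r9c9∈{6}] nothing but 6 survives at r9c9. So r9c9=6.
Step 23. [r2c5∈{6}] nothing but 6 survives at r2c5, so r2c5=6.
Step 24. [r3c3∈{3}] only 3 remains possible at r3c3. So r3c3=3.
Step 25. [r8c4∈{9}] only 9 remains possible at r8c4 ⇒ r8c4=9.
Step 26. [r1c3∈{4}] nothing but 4 survives at r1c3. So r1c3=4.
Step 27. [r3c2∈{9}] r3c2 has the single candidate 9 ⇒ r3c2=9.
Step 28. [r2c3∈{5}] r2c3 is down to just 5, so r2c3=5.
Step 29. [r5c8∈{5}] r5c8 is down to just 5, so r5c8=5.
Step 30. [r4c3∈{2}] nothing but 2 survives at r4c3 ⇒ r4c3=2.
Step 31. [r7c7∈{8}] nothing but 8 survives at r7c7. So r7c7=8.
Step 32. [r7c2∈{6}] r7c2's peers cover all but 6 ⇒ r7c2=6.
Step 33. [r2c4∈{8}] only 8 remains possible at r2c4 ⇒ r2c4=8.

Answer: 1 8 4 5 3 9 2 6 7 / 7 2 5 8 6 4 1 3 9 / 6 9 3 2 7 1 5 4 8 / 9 5 2 7 1 3 6 8 4 / 8 3 6 4 9 2 7 5 1 / 4 1 7 6 8 5 9 2 3 / 2 6 1 3 4 7 8 9 5 / 3 7 8 9 5 6 4 1 2 / 5 4 9 1 2 8 3 7 6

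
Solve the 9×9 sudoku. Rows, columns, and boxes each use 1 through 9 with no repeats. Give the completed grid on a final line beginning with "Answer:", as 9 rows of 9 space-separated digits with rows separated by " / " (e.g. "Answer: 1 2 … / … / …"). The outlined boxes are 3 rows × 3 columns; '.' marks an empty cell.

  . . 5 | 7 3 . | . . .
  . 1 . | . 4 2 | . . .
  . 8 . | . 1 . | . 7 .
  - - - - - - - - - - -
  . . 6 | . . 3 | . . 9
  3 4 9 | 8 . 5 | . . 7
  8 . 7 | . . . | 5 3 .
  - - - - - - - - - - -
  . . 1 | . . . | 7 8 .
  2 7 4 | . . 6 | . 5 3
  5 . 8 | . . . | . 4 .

Step 1. [r3c6∈{9}] r3c6 has the single candidate 9 ⇒ r3c6=9.
Step 2. [r6c2∈{2}] nothing but 2 survives at r6c2 ⇒ r6c2=2.
Step 3. [r4c7∈{1,2,4,8}] across row 4, 8 lands solely at r4c7 ⇒ r4c7=8.
Step 4. [r6c9∈{1,4,6}] box 6 places 4 nowhere but r6c9, so r6c9=4.
Step 5. [r4c4∈{1,2,4}] r4c4 is the only open cell in row 4 admitting 4. So r4c4=4.
Step 6. [r2c9∈{5,6,8}] in row 2, 8 fits only at r2c9. So r2c9=8.
Step 7. [r7c5∈{2,5,9}] col 5 places 5 nowhere but r7c5 ⇒ r7c5=5.
Step 8. [r3c9∈{2,5,6}] across col 9, 5 lands solely at r3c9. So r3c9=5.
Step 9. [r3c4∈{6}] nothing but 6 survives at r3c4 ⇒ r3c4=6.
Step 10. [r3c3∈{2,3}] col 3 places 2 nowhere but r3c3, so r3c3=2.
Step 11. [r6c5∈{6,9}] in row 6, 6 fits only at r6c5. So r6c5=6.
Step 12. [r6c4∈{1,9}] across row 6, 9 lands solely at r6c4, so r6c4=9.
Step 13. [r5c5∈{2}] r5c5 has the single candidate 2. So r5c5=2.
Step 14. [r8c4∈{1}] r8c4 is down to just 1 ⇒ r8c4=1.
Step 15. [r8c7∈{9}] r8c7 has the single candidate 9 ⇒ r8c7=9.
Step 16. [r9c5∈{7,9}] in col 5, 9 fits only at r9c5 ⇒ r9c5=9.
Step 17. [r2c1∈{6,7,9}] row 2 places 7 nowhere but r2c1. So r2c1=7.
Step 18. [r3c1∈{4}] r3c1 has the single candidate 4. So r3c1=4.
Step 19. [r1c7∈{1,2,4,6}] 4 has one home in row 1: r1c7. So r1c7=4.
Step 20. [r9c7∈{1,2,6}] across col 7, 2 lands solely at r9c7 ⇒ r9c7=2.
Step 21. [r7c9∈{6}] r7c9 is down to just 6, so r7c9=6.
Step 22. [r1c1∈{6,9}] col 1 places 6 nowhere but r1c1 ⇒ r1c1=6.
Step 23. [r5c7∈{1,6}] in col 7, 1 fits only at r5c7. So r5c7=1.
Step 24. [r1c8∈{1,2,9}] across col 8, 1 lands solely at r1c8 ⇒ r1c8=1.
Step 25. [r9c4∈{3}] r9c4's peers cover all but 3 ⇒ r9c4=3.
Step 26. [r2c7∈{3,6}] across col 7, 6 lands solely at r2c7 ⇒ r2c7=6.
Step 27. [r7c1∈{9}] r7c1 is down to just 9 ⇒ r7c1=9.
Step 28. [r3c7∈{3}] r3c7's peers cover all but 3, so r3c7=3.
Step 29. [r9c6∈{7}] only 7 remains possible at r9c6, so r9c6=7.
Step 30. [r2c8∈{9}] r2c8 is down to just 9, so r2c8=9.
Step 31. [r2c3∈{3}] only 3 remains possible at r2c3 ⇒ r2c3=3.
Step 32. [r1c6∈{8}] r1c6's peers cover all but 8, so r1c6=8.
Step 33. [r9c9∈{1}] only 1 remains possible at r9c9. So r9c9=1.
Step 34. [r8c5∈{8}] nothing but 8 survives at r8c5. So r8c5=8.
Step 35. [r4c8∈{2}] r4c8's peers cover all but 2, so r4c8=2.
Step 36. [r5c8∈{6}] r5c8 has the single candidate 6 ⇒ r5c8=6.
Step 37. [r1c9∈{2}] r1c9's peers cover all but 2. So r1c9=2.
Step 38. [r6c6∈{1}] r6c6 has the single candidate 1 ⇒ r6c6=1.
Step 39. [r4c2∈{5}] r4c2 is down to just 5 ⇒ r4c2=5.
Step 40. [r4c1∈{1}] r4c1's peers cover all but 1, so r4c1=1.
Step 41. [r4c5∈{7}] nothing but 7 survives at r4c5 ⇒ r4c5=7.
Step 42. [r9c2∈{6}] r9c2's peers cover all but 6 ⇒ r9c2=6.
Step 43. [r1c2∈{9}] r1c2's peers cover all but 9. So r1c2=9.
Step 44. [r2c4∈{5}] only 5 remains possible at r2c4, so r2c4=5.
Step 45. [r7c6∈{4}] only 4 remains possible at r7c6 ⇒ r7c6=4.
Step 46. [r7c4∈{2}] r7c4 has the single candidate 2. So r7c4=2.
Step 47. [r7c2∈{3}] only 3 remains possible at r7c2, so r7c2=3.

Answer: 6 9 5 7 3 8 4 1 2 / 7 1 3 5 4 2 6 9 8 / 4 8 2 6 1 9 3 7 5 / 1 5 6 4 7 3 8 2 9 / 3 4 9 8 2 5 1 6 7 / 8 2 7 9 6 1 5 3 4 / 9 3 1 2 5 4 7 8 6 / 2 7 4 1 8 6 9 5 3 / 5 6 8 3 9 7 2 4 1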